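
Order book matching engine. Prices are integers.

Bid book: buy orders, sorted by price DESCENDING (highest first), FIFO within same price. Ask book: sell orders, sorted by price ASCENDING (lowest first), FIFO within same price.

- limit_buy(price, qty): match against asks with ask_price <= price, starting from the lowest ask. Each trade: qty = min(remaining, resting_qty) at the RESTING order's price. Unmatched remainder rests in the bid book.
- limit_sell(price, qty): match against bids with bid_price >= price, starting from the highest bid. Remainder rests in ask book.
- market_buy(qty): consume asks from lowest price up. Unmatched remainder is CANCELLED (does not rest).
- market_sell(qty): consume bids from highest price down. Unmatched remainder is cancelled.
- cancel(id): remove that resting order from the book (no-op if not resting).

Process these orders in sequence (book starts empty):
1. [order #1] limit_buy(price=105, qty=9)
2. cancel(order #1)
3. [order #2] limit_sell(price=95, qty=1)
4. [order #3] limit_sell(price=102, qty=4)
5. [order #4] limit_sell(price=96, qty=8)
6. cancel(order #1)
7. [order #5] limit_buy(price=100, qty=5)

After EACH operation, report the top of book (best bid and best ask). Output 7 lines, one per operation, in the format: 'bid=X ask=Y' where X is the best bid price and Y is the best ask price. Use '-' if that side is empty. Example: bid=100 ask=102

Answer: bid=105 ask=-
bid=- ask=-
bid=- ask=95
bid=- ask=95
bid=- ask=95
bid=- ask=95
bid=- ask=96

Derivation:
After op 1 [order #1] limit_buy(price=105, qty=9): fills=none; bids=[#1:9@105] asks=[-]
After op 2 cancel(order #1): fills=none; bids=[-] asks=[-]
After op 3 [order #2] limit_sell(price=95, qty=1): fills=none; bids=[-] asks=[#2:1@95]
After op 4 [order #3] limit_sell(price=102, qty=4): fills=none; bids=[-] asks=[#2:1@95 #3:4@102]
After op 5 [order #4] limit_sell(price=96, qty=8): fills=none; bids=[-] asks=[#2:1@95 #4:8@96 #3:4@102]
After op 6 cancel(order #1): fills=none; bids=[-] asks=[#2:1@95 #4:8@96 #3:4@102]
After op 7 [order #5] limit_buy(price=100, qty=5): fills=#5x#2:1@95 #5x#4:4@96; bids=[-] asks=[#4:4@96 #3:4@102]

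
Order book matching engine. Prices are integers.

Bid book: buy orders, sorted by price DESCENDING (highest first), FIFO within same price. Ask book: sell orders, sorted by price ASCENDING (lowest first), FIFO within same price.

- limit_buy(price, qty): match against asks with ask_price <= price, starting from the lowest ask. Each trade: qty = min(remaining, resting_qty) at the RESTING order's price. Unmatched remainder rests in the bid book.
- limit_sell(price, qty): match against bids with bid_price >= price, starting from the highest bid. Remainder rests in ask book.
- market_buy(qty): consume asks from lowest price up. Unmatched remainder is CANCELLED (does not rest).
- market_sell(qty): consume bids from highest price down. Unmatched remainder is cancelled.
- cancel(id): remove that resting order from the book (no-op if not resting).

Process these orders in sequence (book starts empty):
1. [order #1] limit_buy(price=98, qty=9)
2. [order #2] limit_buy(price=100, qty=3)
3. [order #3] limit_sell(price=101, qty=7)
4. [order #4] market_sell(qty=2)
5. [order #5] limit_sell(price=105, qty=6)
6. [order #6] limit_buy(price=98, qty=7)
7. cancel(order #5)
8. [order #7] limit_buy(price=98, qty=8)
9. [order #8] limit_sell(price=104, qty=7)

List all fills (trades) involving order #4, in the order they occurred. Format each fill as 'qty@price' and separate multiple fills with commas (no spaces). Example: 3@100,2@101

After op 1 [order #1] limit_buy(price=98, qty=9): fills=none; bids=[#1:9@98] asks=[-]
After op 2 [order #2] limit_buy(price=100, qty=3): fills=none; bids=[#2:3@100 #1:9@98] asks=[-]
After op 3 [order #3] limit_sell(price=101, qty=7): fills=none; bids=[#2:3@100 #1:9@98] asks=[#3:7@101]
After op 4 [order #4] market_sell(qty=2): fills=#2x#4:2@100; bids=[#2:1@100 #1:9@98] asks=[#3:7@101]
After op 5 [order #5] limit_sell(price=105, qty=6): fills=none; bids=[#2:1@100 #1:9@98] asks=[#3:7@101 #5:6@105]
After op 6 [order #6] limit_buy(price=98, qty=7): fills=none; bids=[#2:1@100 #1:9@98 #6:7@98] asks=[#3:7@101 #5:6@105]
After op 7 cancel(order #5): fills=none; bids=[#2:1@100 #1:9@98 #6:7@98] asks=[#3:7@101]
After op 8 [order #7] limit_buy(price=98, qty=8): fills=none; bids=[#2:1@100 #1:9@98 #6:7@98 #7:8@98] asks=[#3:7@101]
After op 9 [order #8] limit_sell(price=104, qty=7): fills=none; bids=[#2:1@100 #1:9@98 #6:7@98 #7:8@98] asks=[#3:7@101 #8:7@104]

Answer: 2@100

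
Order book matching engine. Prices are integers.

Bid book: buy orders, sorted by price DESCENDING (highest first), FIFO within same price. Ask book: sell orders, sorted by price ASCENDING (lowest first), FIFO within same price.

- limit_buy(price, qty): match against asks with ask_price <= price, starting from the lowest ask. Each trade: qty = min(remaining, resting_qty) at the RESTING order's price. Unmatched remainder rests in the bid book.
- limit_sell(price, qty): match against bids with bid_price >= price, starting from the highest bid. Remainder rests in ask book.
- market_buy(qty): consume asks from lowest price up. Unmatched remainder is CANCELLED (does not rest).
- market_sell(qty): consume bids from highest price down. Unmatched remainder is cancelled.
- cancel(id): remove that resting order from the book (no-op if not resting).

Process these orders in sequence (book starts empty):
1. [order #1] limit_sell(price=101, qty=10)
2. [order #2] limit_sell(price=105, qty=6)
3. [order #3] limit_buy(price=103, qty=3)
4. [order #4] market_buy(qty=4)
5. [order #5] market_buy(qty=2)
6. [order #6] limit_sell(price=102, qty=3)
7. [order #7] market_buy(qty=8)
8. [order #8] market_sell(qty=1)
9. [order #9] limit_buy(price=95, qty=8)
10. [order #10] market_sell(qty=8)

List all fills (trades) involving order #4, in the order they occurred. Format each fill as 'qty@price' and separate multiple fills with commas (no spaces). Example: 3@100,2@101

After op 1 [order #1] limit_sell(price=101, qty=10): fills=none; bids=[-] asks=[#1:10@101]
After op 2 [order #2] limit_sell(price=105, qty=6): fills=none; bids=[-] asks=[#1:10@101 #2:6@105]
After op 3 [order #3] limit_buy(price=103, qty=3): fills=#3x#1:3@101; bids=[-] asks=[#1:7@101 #2:6@105]
After op 4 [order #4] market_buy(qty=4): fills=#4x#1:4@101; bids=[-] asks=[#1:3@101 #2:6@105]
After op 5 [order #5] market_buy(qty=2): fills=#5x#1:2@101; bids=[-] asks=[#1:1@101 #2:6@105]
After op 6 [order #6] limit_sell(price=102, qty=3): fills=none; bids=[-] asks=[#1:1@101 #6:3@102 #2:6@105]
After op 7 [order #7] market_buy(qty=8): fills=#7x#1:1@101 #7x#6:3@102 #7x#2:4@105; bids=[-] asks=[#2:2@105]
After op 8 [order #8] market_sell(qty=1): fills=none; bids=[-] asks=[#2:2@105]
After op 9 [order #9] limit_buy(price=95, qty=8): fills=none; bids=[#9:8@95] asks=[#2:2@105]
After op 10 [order #10] market_sell(qty=8): fills=#9x#10:8@95; bids=[-] asks=[#2:2@105]

Answer: 4@101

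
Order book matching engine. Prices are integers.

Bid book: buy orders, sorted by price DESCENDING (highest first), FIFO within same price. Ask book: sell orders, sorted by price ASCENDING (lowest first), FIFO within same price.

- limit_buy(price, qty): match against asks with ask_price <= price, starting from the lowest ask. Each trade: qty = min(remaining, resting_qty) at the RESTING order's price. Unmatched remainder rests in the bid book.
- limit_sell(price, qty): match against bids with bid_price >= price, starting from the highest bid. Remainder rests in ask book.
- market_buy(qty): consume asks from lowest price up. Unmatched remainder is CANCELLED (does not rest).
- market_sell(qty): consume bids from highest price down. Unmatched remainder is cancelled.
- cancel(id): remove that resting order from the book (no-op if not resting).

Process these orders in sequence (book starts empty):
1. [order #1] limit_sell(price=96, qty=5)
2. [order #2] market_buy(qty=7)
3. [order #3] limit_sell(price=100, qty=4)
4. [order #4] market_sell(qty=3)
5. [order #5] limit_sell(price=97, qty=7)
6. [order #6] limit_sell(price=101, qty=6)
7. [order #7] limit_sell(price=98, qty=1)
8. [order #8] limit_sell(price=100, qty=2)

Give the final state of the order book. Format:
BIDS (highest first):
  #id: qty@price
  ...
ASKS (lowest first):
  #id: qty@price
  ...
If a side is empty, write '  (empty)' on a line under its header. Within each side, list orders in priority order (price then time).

Answer: BIDS (highest first):
  (empty)
ASKS (lowest first):
  #5: 7@97
  #7: 1@98
  #3: 4@100
  #8: 2@100
  #6: 6@101

Derivation:
After op 1 [order #1] limit_sell(price=96, qty=5): fills=none; bids=[-] asks=[#1:5@96]
After op 2 [order #2] market_buy(qty=7): fills=#2x#1:5@96; bids=[-] asks=[-]
After op 3 [order #3] limit_sell(price=100, qty=4): fills=none; bids=[-] asks=[#3:4@100]
After op 4 [order #4] market_sell(qty=3): fills=none; bids=[-] asks=[#3:4@100]
After op 5 [order #5] limit_sell(price=97, qty=7): fills=none; bids=[-] asks=[#5:7@97 #3:4@100]
After op 6 [order #6] limit_sell(price=101, qty=6): fills=none; bids=[-] asks=[#5:7@97 #3:4@100 #6:6@101]
After op 7 [order #7] limit_sell(price=98, qty=1): fills=none; bids=[-] asks=[#5:7@97 #7:1@98 #3:4@100 #6:6@101]
After op 8 [order #8] limit_sell(price=100, qty=2): fills=none; bids=[-] asks=[#5:7@97 #7:1@98 #3:4@100 #8:2@100 #6:6@101]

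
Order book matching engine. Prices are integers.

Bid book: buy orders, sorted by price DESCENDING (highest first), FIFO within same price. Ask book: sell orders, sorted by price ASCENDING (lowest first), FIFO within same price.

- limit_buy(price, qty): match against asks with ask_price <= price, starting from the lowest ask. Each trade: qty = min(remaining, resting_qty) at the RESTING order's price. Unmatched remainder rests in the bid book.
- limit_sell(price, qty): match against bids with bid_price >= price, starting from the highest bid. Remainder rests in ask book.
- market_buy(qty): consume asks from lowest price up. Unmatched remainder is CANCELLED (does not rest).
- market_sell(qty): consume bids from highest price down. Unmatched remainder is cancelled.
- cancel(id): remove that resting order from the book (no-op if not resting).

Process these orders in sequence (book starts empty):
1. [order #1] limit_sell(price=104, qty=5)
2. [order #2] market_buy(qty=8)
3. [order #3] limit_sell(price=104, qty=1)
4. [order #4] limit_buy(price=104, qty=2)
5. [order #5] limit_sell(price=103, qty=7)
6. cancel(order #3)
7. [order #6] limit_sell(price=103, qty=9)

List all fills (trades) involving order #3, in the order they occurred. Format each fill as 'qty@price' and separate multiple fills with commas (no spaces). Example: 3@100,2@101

Answer: 1@104

Derivation:
After op 1 [order #1] limit_sell(price=104, qty=5): fills=none; bids=[-] asks=[#1:5@104]
After op 2 [order #2] market_buy(qty=8): fills=#2x#1:5@104; bids=[-] asks=[-]
After op 3 [order #3] limit_sell(price=104, qty=1): fills=none; bids=[-] asks=[#3:1@104]
After op 4 [order #4] limit_buy(price=104, qty=2): fills=#4x#3:1@104; bids=[#4:1@104] asks=[-]
After op 5 [order #5] limit_sell(price=103, qty=7): fills=#4x#5:1@104; bids=[-] asks=[#5:6@103]
After op 6 cancel(order #3): fills=none; bids=[-] asks=[#5:6@103]
After op 7 [order #6] limit_sell(price=103, qty=9): fills=none; bids=[-] asks=[#5:6@103 #6:9@103]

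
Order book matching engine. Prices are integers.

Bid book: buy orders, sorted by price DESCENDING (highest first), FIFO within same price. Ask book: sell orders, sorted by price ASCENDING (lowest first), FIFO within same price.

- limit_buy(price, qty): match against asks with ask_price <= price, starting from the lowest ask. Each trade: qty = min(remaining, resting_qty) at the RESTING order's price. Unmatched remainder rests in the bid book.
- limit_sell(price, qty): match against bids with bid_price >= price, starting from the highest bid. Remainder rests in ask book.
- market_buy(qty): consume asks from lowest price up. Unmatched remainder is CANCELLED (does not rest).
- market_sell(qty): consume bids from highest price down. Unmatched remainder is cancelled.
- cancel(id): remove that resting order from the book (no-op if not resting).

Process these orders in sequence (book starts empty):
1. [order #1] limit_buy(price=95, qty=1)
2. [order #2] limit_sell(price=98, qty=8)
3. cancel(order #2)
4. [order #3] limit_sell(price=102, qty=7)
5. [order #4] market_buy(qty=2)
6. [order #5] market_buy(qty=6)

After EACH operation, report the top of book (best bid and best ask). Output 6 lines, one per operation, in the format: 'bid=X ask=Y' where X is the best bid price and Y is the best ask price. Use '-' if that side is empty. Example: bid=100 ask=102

After op 1 [order #1] limit_buy(price=95, qty=1): fills=none; bids=[#1:1@95] asks=[-]
After op 2 [order #2] limit_sell(price=98, qty=8): fills=none; bids=[#1:1@95] asks=[#2:8@98]
After op 3 cancel(order #2): fills=none; bids=[#1:1@95] asks=[-]
After op 4 [order #3] limit_sell(price=102, qty=7): fills=none; bids=[#1:1@95] asks=[#3:7@102]
After op 5 [order #4] market_buy(qty=2): fills=#4x#3:2@102; bids=[#1:1@95] asks=[#3:5@102]
After op 6 [order #5] market_buy(qty=6): fills=#5x#3:5@102; bids=[#1:1@95] asks=[-]

Answer: bid=95 ask=-
bid=95 ask=98
bid=95 ask=-
bid=95 ask=102
bid=95 ask=102
bid=95 ask=-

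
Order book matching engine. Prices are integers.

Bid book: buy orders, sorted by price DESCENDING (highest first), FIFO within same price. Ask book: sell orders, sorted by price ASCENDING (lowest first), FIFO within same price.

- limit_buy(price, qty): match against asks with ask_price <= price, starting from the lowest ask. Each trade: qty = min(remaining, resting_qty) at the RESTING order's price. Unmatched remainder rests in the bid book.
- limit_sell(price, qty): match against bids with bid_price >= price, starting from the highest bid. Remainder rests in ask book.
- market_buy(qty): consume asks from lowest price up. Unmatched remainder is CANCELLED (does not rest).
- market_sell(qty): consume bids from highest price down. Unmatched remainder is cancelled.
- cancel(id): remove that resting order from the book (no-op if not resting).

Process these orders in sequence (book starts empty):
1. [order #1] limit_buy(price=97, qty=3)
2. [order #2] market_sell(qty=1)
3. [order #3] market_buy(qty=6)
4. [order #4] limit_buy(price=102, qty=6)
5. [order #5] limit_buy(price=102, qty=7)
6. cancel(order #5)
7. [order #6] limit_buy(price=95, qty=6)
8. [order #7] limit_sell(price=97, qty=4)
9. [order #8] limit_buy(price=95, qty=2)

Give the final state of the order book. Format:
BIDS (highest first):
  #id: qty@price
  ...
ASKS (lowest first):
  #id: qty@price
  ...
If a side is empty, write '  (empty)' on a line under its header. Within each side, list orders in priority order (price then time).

Answer: BIDS (highest first):
  #4: 2@102
  #1: 2@97
  #6: 6@95
  #8: 2@95
ASKS (lowest first):
  (empty)

Derivation:
After op 1 [order #1] limit_buy(price=97, qty=3): fills=none; bids=[#1:3@97] asks=[-]
After op 2 [order #2] market_sell(qty=1): fills=#1x#2:1@97; bids=[#1:2@97] asks=[-]
After op 3 [order #3] market_buy(qty=6): fills=none; bids=[#1:2@97] asks=[-]
After op 4 [order #4] limit_buy(price=102, qty=6): fills=none; bids=[#4:6@102 #1:2@97] asks=[-]
After op 5 [order #5] limit_buy(price=102, qty=7): fills=none; bids=[#4:6@102 #5:7@102 #1:2@97] asks=[-]
After op 6 cancel(order #5): fills=none; bids=[#4:6@102 #1:2@97] asks=[-]
After op 7 [order #6] limit_buy(price=95, qty=6): fills=none; bids=[#4:6@102 #1:2@97 #6:6@95] asks=[-]
After op 8 [order #7] limit_sell(price=97, qty=4): fills=#4x#7:4@102; bids=[#4:2@102 #1:2@97 #6:6@95] asks=[-]
After op 9 [order #8] limit_buy(price=95, qty=2): fills=none; bids=[#4:2@102 #1:2@97 #6:6@95 #8:2@95] asks=[-]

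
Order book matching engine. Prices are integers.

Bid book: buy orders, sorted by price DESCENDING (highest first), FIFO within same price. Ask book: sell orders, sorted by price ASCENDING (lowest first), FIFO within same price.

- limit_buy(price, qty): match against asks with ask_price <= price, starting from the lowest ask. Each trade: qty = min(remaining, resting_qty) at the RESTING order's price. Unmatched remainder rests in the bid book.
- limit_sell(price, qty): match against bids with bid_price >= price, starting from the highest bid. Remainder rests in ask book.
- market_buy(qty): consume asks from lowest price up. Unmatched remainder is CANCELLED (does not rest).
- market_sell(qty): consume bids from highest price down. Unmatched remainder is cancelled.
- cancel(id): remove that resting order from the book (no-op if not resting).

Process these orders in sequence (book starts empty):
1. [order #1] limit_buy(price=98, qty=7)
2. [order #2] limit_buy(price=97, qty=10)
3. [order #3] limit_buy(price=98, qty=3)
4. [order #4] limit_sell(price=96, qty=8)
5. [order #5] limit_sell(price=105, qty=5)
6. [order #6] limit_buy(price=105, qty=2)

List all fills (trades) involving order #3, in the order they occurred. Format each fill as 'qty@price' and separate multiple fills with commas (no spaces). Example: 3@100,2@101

Answer: 1@98

Derivation:
After op 1 [order #1] limit_buy(price=98, qty=7): fills=none; bids=[#1:7@98] asks=[-]
After op 2 [order #2] limit_buy(price=97, qty=10): fills=none; bids=[#1:7@98 #2:10@97] asks=[-]
After op 3 [order #3] limit_buy(price=98, qty=3): fills=none; bids=[#1:7@98 #3:3@98 #2:10@97] asks=[-]
After op 4 [order #4] limit_sell(price=96, qty=8): fills=#1x#4:7@98 #3x#4:1@98; bids=[#3:2@98 #2:10@97] asks=[-]
After op 5 [order #5] limit_sell(price=105, qty=5): fills=none; bids=[#3:2@98 #2:10@97] asks=[#5:5@105]
After op 6 [order #6] limit_buy(price=105, qty=2): fills=#6x#5:2@105; bids=[#3:2@98 #2:10@97] asks=[#5:3@105]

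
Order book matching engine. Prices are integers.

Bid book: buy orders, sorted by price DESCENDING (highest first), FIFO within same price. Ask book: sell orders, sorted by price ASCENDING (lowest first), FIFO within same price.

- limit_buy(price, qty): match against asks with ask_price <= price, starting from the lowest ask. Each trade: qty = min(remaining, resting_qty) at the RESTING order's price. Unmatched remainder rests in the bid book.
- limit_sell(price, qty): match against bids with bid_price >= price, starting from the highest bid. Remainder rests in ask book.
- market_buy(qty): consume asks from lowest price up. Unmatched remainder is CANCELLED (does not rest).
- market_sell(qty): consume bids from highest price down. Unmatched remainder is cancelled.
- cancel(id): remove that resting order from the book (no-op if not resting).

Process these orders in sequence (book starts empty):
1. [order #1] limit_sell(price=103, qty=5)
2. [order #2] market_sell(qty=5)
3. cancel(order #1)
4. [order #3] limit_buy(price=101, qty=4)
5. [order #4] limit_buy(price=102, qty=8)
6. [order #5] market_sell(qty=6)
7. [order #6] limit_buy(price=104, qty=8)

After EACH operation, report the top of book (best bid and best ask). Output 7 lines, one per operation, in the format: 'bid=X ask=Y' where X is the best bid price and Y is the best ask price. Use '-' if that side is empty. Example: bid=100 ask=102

After op 1 [order #1] limit_sell(price=103, qty=5): fills=none; bids=[-] asks=[#1:5@103]
After op 2 [order #2] market_sell(qty=5): fills=none; bids=[-] asks=[#1:5@103]
After op 3 cancel(order #1): fills=none; bids=[-] asks=[-]
After op 4 [order #3] limit_buy(price=101, qty=4): fills=none; bids=[#3:4@101] asks=[-]
After op 5 [order #4] limit_buy(price=102, qty=8): fills=none; bids=[#4:8@102 #3:4@101] asks=[-]
After op 6 [order #5] market_sell(qty=6): fills=#4x#5:6@102; bids=[#4:2@102 #3:4@101] asks=[-]
After op 7 [order #6] limit_buy(price=104, qty=8): fills=none; bids=[#6:8@104 #4:2@102 #3:4@101] asks=[-]

Answer: bid=- ask=103
bid=- ask=103
bid=- ask=-
bid=101 ask=-
bid=102 ask=-
bid=102 ask=-
bid=104 ask=-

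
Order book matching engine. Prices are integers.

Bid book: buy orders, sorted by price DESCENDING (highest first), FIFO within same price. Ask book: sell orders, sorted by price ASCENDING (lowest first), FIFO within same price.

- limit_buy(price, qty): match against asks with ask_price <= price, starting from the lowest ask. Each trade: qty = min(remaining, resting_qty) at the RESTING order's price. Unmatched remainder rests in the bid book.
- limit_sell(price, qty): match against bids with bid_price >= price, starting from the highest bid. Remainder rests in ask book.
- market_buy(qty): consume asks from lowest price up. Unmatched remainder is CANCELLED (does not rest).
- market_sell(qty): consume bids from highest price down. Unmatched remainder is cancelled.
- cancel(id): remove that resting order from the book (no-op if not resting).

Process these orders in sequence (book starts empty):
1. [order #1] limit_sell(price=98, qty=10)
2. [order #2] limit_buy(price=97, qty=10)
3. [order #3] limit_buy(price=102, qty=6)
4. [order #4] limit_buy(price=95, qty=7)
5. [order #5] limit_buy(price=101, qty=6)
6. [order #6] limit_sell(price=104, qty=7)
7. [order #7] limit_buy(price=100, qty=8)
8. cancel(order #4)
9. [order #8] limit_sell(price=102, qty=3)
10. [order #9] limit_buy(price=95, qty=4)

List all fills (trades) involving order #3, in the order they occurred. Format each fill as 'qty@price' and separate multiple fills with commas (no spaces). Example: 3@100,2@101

Answer: 6@98

Derivation:
After op 1 [order #1] limit_sell(price=98, qty=10): fills=none; bids=[-] asks=[#1:10@98]
After op 2 [order #2] limit_buy(price=97, qty=10): fills=none; bids=[#2:10@97] asks=[#1:10@98]
After op 3 [order #3] limit_buy(price=102, qty=6): fills=#3x#1:6@98; bids=[#2:10@97] asks=[#1:4@98]
After op 4 [order #4] limit_buy(price=95, qty=7): fills=none; bids=[#2:10@97 #4:7@95] asks=[#1:4@98]
After op 5 [order #5] limit_buy(price=101, qty=6): fills=#5x#1:4@98; bids=[#5:2@101 #2:10@97 #4:7@95] asks=[-]
After op 6 [order #6] limit_sell(price=104, qty=7): fills=none; bids=[#5:2@101 #2:10@97 #4:7@95] asks=[#6:7@104]
After op 7 [order #7] limit_buy(price=100, qty=8): fills=none; bids=[#5:2@101 #7:8@100 #2:10@97 #4:7@95] asks=[#6:7@104]
After op 8 cancel(order #4): fills=none; bids=[#5:2@101 #7:8@100 #2:10@97] asks=[#6:7@104]
After op 9 [order #8] limit_sell(price=102, qty=3): fills=none; bids=[#5:2@101 #7:8@100 #2:10@97] asks=[#8:3@102 #6:7@104]
After op 10 [order #9] limit_buy(price=95, qty=4): fills=none; bids=[#5:2@101 #7:8@100 #2:10@97 #9:4@95] asks=[#8:3@102 #6:7@104]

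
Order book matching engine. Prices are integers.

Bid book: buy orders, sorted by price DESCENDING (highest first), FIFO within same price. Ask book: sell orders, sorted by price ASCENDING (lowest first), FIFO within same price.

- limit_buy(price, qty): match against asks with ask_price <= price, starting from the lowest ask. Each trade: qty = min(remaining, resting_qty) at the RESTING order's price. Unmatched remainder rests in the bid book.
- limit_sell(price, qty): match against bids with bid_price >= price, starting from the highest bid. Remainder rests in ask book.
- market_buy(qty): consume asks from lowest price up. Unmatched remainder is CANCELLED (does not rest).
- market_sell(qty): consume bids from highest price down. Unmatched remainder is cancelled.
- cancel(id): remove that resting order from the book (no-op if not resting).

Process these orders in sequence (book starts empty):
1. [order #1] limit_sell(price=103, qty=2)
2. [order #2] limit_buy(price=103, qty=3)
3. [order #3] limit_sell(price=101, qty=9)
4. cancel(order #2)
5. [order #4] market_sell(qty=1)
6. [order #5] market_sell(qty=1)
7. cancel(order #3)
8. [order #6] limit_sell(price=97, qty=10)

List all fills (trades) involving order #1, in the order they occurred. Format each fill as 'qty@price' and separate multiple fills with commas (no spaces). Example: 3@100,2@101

Answer: 2@103

Derivation:
After op 1 [order #1] limit_sell(price=103, qty=2): fills=none; bids=[-] asks=[#1:2@103]
After op 2 [order #2] limit_buy(price=103, qty=3): fills=#2x#1:2@103; bids=[#2:1@103] asks=[-]
After op 3 [order #3] limit_sell(price=101, qty=9): fills=#2x#3:1@103; bids=[-] asks=[#3:8@101]
After op 4 cancel(order #2): fills=none; bids=[-] asks=[#3:8@101]
After op 5 [order #4] market_sell(qty=1): fills=none; bids=[-] asks=[#3:8@101]
After op 6 [order #5] market_sell(qty=1): fills=none; bids=[-] asks=[#3:8@101]
After op 7 cancel(order #3): fills=none; bids=[-] asks=[-]
After op 8 [order #6] limit_sell(price=97, qty=10): fills=none; bids=[-] asks=[#6:10@97]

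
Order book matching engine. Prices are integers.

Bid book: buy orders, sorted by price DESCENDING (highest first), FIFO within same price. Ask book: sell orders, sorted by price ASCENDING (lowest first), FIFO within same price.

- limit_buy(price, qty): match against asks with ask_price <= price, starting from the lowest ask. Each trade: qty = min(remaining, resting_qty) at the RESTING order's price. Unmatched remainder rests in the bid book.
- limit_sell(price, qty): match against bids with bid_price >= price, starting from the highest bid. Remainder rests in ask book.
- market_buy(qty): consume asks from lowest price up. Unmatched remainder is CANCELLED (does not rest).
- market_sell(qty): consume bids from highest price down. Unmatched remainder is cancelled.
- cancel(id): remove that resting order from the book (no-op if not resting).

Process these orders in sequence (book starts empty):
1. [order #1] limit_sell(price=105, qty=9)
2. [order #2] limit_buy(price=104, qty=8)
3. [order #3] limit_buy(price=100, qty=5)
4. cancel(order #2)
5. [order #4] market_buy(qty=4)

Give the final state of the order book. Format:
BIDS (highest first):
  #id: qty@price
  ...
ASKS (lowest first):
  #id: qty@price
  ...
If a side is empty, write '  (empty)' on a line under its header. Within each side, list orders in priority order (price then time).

After op 1 [order #1] limit_sell(price=105, qty=9): fills=none; bids=[-] asks=[#1:9@105]
After op 2 [order #2] limit_buy(price=104, qty=8): fills=none; bids=[#2:8@104] asks=[#1:9@105]
After op 3 [order #3] limit_buy(price=100, qty=5): fills=none; bids=[#2:8@104 #3:5@100] asks=[#1:9@105]
After op 4 cancel(order #2): fills=none; bids=[#3:5@100] asks=[#1:9@105]
After op 5 [order #4] market_buy(qty=4): fills=#4x#1:4@105; bids=[#3:5@100] asks=[#1:5@105]

Answer: BIDS (highest first):
  #3: 5@100
ASKS (lowest first):
  #1: 5@105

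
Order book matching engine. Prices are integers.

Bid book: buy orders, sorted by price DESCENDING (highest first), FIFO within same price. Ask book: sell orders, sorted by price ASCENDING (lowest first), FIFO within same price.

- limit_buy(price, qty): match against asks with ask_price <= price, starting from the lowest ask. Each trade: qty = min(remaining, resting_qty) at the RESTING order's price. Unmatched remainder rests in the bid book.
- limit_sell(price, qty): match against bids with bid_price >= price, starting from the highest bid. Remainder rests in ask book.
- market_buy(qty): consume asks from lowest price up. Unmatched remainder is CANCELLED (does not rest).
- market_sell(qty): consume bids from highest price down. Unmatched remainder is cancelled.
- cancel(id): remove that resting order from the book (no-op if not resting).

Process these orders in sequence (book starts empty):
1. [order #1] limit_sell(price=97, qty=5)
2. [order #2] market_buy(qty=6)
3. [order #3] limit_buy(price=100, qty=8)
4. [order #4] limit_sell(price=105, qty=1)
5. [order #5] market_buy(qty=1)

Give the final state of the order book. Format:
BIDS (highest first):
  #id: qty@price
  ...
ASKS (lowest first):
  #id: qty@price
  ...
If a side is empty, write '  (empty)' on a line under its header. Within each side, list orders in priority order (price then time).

After op 1 [order #1] limit_sell(price=97, qty=5): fills=none; bids=[-] asks=[#1:5@97]
After op 2 [order #2] market_buy(qty=6): fills=#2x#1:5@97; bids=[-] asks=[-]
After op 3 [order #3] limit_buy(price=100, qty=8): fills=none; bids=[#3:8@100] asks=[-]
After op 4 [order #4] limit_sell(price=105, qty=1): fills=none; bids=[#3:8@100] asks=[#4:1@105]
After op 5 [order #5] market_buy(qty=1): fills=#5x#4:1@105; bids=[#3:8@100] asks=[-]

Answer: BIDS (highest first):
  #3: 8@100
ASKS (lowest first):
  (empty)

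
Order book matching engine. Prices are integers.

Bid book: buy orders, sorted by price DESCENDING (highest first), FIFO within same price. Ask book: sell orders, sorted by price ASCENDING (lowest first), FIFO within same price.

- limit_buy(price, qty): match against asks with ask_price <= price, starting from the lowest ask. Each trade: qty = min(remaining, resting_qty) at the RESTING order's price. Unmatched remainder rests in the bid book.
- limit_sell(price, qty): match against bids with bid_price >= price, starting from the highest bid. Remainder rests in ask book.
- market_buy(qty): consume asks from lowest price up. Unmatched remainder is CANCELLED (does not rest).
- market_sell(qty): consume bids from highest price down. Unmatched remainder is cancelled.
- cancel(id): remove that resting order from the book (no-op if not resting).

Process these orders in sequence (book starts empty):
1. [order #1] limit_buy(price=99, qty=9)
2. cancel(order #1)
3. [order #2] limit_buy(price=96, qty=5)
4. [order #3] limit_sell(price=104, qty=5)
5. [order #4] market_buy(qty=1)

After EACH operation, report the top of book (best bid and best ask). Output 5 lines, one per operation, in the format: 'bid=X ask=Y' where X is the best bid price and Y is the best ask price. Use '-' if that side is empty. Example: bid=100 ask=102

Answer: bid=99 ask=-
bid=- ask=-
bid=96 ask=-
bid=96 ask=104
bid=96 ask=104

Derivation:
After op 1 [order #1] limit_buy(price=99, qty=9): fills=none; bids=[#1:9@99] asks=[-]
After op 2 cancel(order #1): fills=none; bids=[-] asks=[-]
After op 3 [order #2] limit_buy(price=96, qty=5): fills=none; bids=[#2:5@96] asks=[-]
After op 4 [order #3] limit_sell(price=104, qty=5): fills=none; bids=[#2:5@96] asks=[#3:5@104]
After op 5 [order #4] market_buy(qty=1): fills=#4x#3:1@104; bids=[#2:5@96] asks=[#3:4@104]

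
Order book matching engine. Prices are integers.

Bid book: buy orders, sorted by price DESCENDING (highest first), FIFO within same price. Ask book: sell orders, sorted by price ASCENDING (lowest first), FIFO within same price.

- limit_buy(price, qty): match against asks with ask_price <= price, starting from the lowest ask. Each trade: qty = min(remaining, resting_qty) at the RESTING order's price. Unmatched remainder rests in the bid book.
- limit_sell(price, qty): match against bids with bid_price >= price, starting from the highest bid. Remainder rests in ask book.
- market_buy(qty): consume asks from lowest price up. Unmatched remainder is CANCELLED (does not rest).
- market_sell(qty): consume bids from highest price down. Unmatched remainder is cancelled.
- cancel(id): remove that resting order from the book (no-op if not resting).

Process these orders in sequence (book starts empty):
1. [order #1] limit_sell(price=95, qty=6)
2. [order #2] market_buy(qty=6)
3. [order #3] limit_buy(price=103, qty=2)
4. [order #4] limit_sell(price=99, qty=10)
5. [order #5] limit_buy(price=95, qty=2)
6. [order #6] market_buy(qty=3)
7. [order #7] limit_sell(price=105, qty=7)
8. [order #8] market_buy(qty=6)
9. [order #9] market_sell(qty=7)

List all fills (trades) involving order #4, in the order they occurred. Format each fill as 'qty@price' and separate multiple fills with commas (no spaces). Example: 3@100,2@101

Answer: 2@103,3@99,5@99

Derivation:
After op 1 [order #1] limit_sell(price=95, qty=6): fills=none; bids=[-] asks=[#1:6@95]
After op 2 [order #2] market_buy(qty=6): fills=#2x#1:6@95; bids=[-] asks=[-]
After op 3 [order #3] limit_buy(price=103, qty=2): fills=none; bids=[#3:2@103] asks=[-]
After op 4 [order #4] limit_sell(price=99, qty=10): fills=#3x#4:2@103; bids=[-] asks=[#4:8@99]
After op 5 [order #5] limit_buy(price=95, qty=2): fills=none; bids=[#5:2@95] asks=[#4:8@99]
After op 6 [order #6] market_buy(qty=3): fills=#6x#4:3@99; bids=[#5:2@95] asks=[#4:5@99]
After op 7 [order #7] limit_sell(price=105, qty=7): fills=none; bids=[#5:2@95] asks=[#4:5@99 #7:7@105]
After op 8 [order #8] market_buy(qty=6): fills=#8x#4:5@99 #8x#7:1@105; bids=[#5:2@95] asks=[#7:6@105]
After op 9 [order #9] market_sell(qty=7): fills=#5x#9:2@95; bids=[-] asks=[#7:6@105]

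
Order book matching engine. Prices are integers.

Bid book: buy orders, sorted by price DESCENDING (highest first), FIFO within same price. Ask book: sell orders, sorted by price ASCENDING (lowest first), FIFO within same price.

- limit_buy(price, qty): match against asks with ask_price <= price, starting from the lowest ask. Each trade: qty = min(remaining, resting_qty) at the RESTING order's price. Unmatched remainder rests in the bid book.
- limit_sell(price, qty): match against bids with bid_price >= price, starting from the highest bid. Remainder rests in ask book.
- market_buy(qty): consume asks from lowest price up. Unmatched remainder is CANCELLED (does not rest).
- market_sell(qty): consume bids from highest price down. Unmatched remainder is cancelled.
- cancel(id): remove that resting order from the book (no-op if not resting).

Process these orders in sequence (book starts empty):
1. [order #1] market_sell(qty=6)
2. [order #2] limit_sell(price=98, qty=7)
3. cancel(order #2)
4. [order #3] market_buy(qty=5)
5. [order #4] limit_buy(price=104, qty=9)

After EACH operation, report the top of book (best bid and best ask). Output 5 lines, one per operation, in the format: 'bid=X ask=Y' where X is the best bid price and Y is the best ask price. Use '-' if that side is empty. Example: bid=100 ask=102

After op 1 [order #1] market_sell(qty=6): fills=none; bids=[-] asks=[-]
After op 2 [order #2] limit_sell(price=98, qty=7): fills=none; bids=[-] asks=[#2:7@98]
After op 3 cancel(order #2): fills=none; bids=[-] asks=[-]
After op 4 [order #3] market_buy(qty=5): fills=none; bids=[-] asks=[-]
After op 5 [order #4] limit_buy(price=104, qty=9): fills=none; bids=[#4:9@104] asks=[-]

Answer: bid=- ask=-
bid=- ask=98
bid=- ask=-
bid=- ask=-
bid=104 ask=-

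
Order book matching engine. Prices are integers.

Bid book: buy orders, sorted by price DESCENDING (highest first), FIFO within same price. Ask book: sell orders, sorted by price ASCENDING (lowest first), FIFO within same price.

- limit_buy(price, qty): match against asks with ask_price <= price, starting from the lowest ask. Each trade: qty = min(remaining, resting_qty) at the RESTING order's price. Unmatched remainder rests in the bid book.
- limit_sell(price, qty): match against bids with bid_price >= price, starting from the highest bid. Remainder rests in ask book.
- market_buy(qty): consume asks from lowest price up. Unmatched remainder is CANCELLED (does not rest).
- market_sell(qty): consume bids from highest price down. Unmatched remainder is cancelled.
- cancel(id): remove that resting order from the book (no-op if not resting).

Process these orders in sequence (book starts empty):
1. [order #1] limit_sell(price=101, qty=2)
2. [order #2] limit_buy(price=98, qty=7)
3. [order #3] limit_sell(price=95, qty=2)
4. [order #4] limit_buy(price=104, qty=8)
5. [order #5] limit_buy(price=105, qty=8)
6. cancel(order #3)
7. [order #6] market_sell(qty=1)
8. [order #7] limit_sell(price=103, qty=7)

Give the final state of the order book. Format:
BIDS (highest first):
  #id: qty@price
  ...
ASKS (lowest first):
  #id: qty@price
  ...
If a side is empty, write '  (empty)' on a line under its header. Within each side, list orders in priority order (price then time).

After op 1 [order #1] limit_sell(price=101, qty=2): fills=none; bids=[-] asks=[#1:2@101]
After op 2 [order #2] limit_buy(price=98, qty=7): fills=none; bids=[#2:7@98] asks=[#1:2@101]
After op 3 [order #3] limit_sell(price=95, qty=2): fills=#2x#3:2@98; bids=[#2:5@98] asks=[#1:2@101]
After op 4 [order #4] limit_buy(price=104, qty=8): fills=#4x#1:2@101; bids=[#4:6@104 #2:5@98] asks=[-]
After op 5 [order #5] limit_buy(price=105, qty=8): fills=none; bids=[#5:8@105 #4:6@104 #2:5@98] asks=[-]
After op 6 cancel(order #3): fills=none; bids=[#5:8@105 #4:6@104 #2:5@98] asks=[-]
After op 7 [order #6] market_sell(qty=1): fills=#5x#6:1@105; bids=[#5:7@105 #4:6@104 #2:5@98] asks=[-]
After op 8 [order #7] limit_sell(price=103, qty=7): fills=#5x#7:7@105; bids=[#4:6@104 #2:5@98] asks=[-]

Answer: BIDS (highest first):
  #4: 6@104
  #2: 5@98
ASKS (lowest first):
  (empty)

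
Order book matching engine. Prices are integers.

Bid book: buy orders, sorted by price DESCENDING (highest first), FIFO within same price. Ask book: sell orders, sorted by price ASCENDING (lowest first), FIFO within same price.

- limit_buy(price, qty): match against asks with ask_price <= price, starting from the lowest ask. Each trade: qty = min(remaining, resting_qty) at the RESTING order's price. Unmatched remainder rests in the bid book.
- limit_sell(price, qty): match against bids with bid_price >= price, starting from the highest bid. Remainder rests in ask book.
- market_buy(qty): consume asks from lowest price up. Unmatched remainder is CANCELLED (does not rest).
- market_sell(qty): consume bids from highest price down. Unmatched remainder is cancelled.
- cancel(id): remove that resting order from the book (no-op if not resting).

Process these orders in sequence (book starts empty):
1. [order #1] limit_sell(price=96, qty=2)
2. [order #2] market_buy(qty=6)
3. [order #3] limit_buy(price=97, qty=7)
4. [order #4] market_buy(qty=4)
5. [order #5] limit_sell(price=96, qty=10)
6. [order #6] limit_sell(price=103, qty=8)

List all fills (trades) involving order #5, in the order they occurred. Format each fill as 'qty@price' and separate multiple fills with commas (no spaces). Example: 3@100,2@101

Answer: 7@97

Derivation:
After op 1 [order #1] limit_sell(price=96, qty=2): fills=none; bids=[-] asks=[#1:2@96]
After op 2 [order #2] market_buy(qty=6): fills=#2x#1:2@96; bids=[-] asks=[-]
After op 3 [order #3] limit_buy(price=97, qty=7): fills=none; bids=[#3:7@97] asks=[-]
After op 4 [order #4] market_buy(qty=4): fills=none; bids=[#3:7@97] asks=[-]
After op 5 [order #5] limit_sell(price=96, qty=10): fills=#3x#5:7@97; bids=[-] asks=[#5:3@96]
After op 6 [order #6] limit_sell(price=103, qty=8): fills=none; bids=[-] asks=[#5:3@96 #6:8@103]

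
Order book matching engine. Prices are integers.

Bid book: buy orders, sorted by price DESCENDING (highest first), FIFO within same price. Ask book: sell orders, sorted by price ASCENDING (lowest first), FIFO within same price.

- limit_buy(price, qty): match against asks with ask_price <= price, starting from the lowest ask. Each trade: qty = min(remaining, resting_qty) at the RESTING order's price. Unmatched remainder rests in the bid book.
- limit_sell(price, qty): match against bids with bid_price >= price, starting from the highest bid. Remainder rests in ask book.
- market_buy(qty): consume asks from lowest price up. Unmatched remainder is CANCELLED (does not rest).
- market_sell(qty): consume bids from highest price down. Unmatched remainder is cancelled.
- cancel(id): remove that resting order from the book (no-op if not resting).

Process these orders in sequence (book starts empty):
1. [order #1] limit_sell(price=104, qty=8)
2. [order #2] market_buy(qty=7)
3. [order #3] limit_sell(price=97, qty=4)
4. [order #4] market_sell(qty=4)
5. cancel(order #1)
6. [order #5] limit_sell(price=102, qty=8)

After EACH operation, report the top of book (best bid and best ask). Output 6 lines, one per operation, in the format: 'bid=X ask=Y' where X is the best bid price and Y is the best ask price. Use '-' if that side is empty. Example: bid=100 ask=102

After op 1 [order #1] limit_sell(price=104, qty=8): fills=none; bids=[-] asks=[#1:8@104]
After op 2 [order #2] market_buy(qty=7): fills=#2x#1:7@104; bids=[-] asks=[#1:1@104]
After op 3 [order #3] limit_sell(price=97, qty=4): fills=none; bids=[-] asks=[#3:4@97 #1:1@104]
After op 4 [order #4] market_sell(qty=4): fills=none; bids=[-] asks=[#3:4@97 #1:1@104]
After op 5 cancel(order #1): fills=none; bids=[-] asks=[#3:4@97]
After op 6 [order #5] limit_sell(price=102, qty=8): fills=none; bids=[-] asks=[#3:4@97 #5:8@102]

Answer: bid=- ask=104
bid=- ask=104
bid=- ask=97
bid=- ask=97
bid=- ask=97
bid=- ask=97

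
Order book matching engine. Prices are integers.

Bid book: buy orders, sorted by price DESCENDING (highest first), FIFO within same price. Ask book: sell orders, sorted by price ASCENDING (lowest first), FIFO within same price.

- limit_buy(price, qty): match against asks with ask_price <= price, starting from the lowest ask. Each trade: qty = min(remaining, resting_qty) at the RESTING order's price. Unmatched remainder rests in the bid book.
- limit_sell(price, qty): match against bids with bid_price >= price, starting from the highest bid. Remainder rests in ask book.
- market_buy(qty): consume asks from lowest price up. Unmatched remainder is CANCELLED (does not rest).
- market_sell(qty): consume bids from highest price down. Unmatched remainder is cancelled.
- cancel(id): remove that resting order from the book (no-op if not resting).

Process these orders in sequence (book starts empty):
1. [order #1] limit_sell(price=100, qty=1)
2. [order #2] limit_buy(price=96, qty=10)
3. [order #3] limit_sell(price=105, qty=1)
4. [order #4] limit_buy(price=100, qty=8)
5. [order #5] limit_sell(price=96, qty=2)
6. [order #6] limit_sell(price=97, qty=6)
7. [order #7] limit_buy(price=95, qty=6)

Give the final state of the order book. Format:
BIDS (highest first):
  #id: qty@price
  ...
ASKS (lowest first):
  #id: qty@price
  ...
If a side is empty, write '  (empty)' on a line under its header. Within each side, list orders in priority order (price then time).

Answer: BIDS (highest first):
  #2: 10@96
  #7: 6@95
ASKS (lowest first):
  #6: 1@97
  #3: 1@105

Derivation:
After op 1 [order #1] limit_sell(price=100, qty=1): fills=none; bids=[-] asks=[#1:1@100]
After op 2 [order #2] limit_buy(price=96, qty=10): fills=none; bids=[#2:10@96] asks=[#1:1@100]
After op 3 [order #3] limit_sell(price=105, qty=1): fills=none; bids=[#2:10@96] asks=[#1:1@100 #3:1@105]
After op 4 [order #4] limit_buy(price=100, qty=8): fills=#4x#1:1@100; bids=[#4:7@100 #2:10@96] asks=[#3:1@105]
After op 5 [order #5] limit_sell(price=96, qty=2): fills=#4x#5:2@100; bids=[#4:5@100 #2:10@96] asks=[#3:1@105]
After op 6 [order #6] limit_sell(price=97, qty=6): fills=#4x#6:5@100; bids=[#2:10@96] asks=[#6:1@97 #3:1@105]
After op 7 [order #7] limit_buy(price=95, qty=6): fills=none; bids=[#2:10@96 #7:6@95] asks=[#6:1@97 #3:1@105]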